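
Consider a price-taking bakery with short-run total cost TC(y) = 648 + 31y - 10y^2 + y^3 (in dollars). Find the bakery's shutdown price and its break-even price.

Shutdown price = $6; break-even price = $94

AVC = 31 - 10y + y^2; minimized at y = 5, giving min AVC = $6. That is the shutdown price.
ATC = 648/y + 31 - 10y + y^2. Setting dATC/dy = −648/y^2 − 10 + 2y = 0 gives y = 9 (since 2·9^3 − 10·9^2 = 648).
min ATC = 648/9 + 31 − 10·9 + 9^2 = $94. That is the break-even price.
Between these two prices the firm operates at a loss; above $94 it earns a profit.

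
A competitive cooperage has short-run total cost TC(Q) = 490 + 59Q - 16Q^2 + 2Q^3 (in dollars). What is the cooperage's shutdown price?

$27 per unit

The shutdown price is the minimum of AVC. VC = 59Q - 16Q^2 + 2Q^3, so AVC = 59 - 16Q + 2Q^2.
At the minimum of AVC, MC = AVC. MC = 59 - 32Q + 6Q^2; setting MC = AVC gives 4Q^2 - 16Q = 0, so Q = 4. min AVC = 27.
So the shutdown price is $27.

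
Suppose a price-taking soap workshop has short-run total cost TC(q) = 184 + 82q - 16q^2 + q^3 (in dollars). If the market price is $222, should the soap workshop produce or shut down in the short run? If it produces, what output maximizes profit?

Produce at q = 14

Strip out fixed cost: VC = 82q - 16q^2 + q^3. Then AVC = 82 - 16q + q^2 and MC = 82 - 32q + 3q^2.
The AVC parabola has its vertex at q = 16/2 = 8, where AVC = 82 - 16·8 + 8^2 = $18.
Since P = $222 ≥ min AVC = $18, price covers variable cost and the firm should produce.
P = MC gives -140 - 32q + 3q^2 = 0, with roots -10/3 and 14. Take the larger (rising MC): q* = 14.
Check: AVC at q = 14 is $54 ≤ P, so revenue covers variable cost.
Profit = P·q − TC = 222·14 − 940 = $2168.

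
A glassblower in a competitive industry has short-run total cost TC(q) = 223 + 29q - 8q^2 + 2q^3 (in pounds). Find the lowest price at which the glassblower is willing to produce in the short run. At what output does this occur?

£21 per unit, at q = 2

Short-run supply begins at min AVC. From VC = 29q - 8q^2 + 2q^3, AVC = 29 - 8q + 2q^2.
At the minimum of AVC, MC = AVC. MC = 29 - 16q + 6q^2; setting MC = AVC gives 4q^2 - 8q = 0, so q = 2. min AVC = 21.
So the shutdown price is £21.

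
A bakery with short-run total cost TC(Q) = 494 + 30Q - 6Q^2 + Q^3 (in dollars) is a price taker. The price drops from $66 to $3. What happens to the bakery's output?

AVC = 30 - 6Q + Q^2, minimized at Q = 3 where min AVC = $21. MC = 30 - 12Q + 3Q^2.
With P = $66 above the shutdown price, P = MC gives Q = 6.
At P = $3 < min AVC = $21, price no longer covers variable cost at any output, so the firm shuts down: Q = 0.

Output falls from 6 to 0 (the firm shuts down)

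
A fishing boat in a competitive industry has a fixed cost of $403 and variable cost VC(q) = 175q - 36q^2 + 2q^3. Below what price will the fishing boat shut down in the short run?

The shutdown price is the minimum of AVC. VC = 175q - 36q^2 + 2q^3, so AVC = 175 - 36q + 2q^2.
At the minimum of AVC, MC = AVC. MC = 175 - 72q + 6q^2; setting MC = AVC gives 4q^2 - 36q = 0, so q = 9. min AVC = 13.
For P < $13 the firm produces nothing.

$13 per unit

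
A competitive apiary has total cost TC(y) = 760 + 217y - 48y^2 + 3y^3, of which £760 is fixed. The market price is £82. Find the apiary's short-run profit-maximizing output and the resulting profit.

AVC = 217 - 48y + 3y^2; min AVC = £25 at y = 8. Since P = £82 ≥ min AVC, the firm produces.
MC = 217 - 96y + 9y^2. Setting P = MC and taking the root on the rising branch gives y* = 9.
TR = 82·9 = 738. TC = 760 + 252 = 1012. Profit = 738 − 1012 = -£274.
That loss of £274 beats the £760 the firm would lose by shutting down; producing recovers £486 of fixed cost.

Profit = -£274 at y = 9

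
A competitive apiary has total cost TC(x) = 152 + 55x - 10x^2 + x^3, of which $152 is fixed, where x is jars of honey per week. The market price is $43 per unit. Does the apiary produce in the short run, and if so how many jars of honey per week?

Produce at x = 6

Strip out fixed cost: VC = 55x - 10x^2 + x^3. Then AVC = 55 - 10x + x^2 and MC = 55 - 20x + 3x^2.
AVC is minimized where dAVC/dx = -10 + 2x = 0, at x = 5; min AVC = 55 - 10·5 + 5^2 = $30.
Because $43 ≥ $30, revenue can cover variable cost; the firm operates.
P = MC gives 12 - 20x + 3x^2 = 0, with roots 2/3 and 6. Take the larger (rising MC): x* = 6.
Check: AVC at x = 6 is $31 ≤ P, so revenue covers variable cost.
Profit = P·x − TC = 43·6 − 338 = -$80, a loss, but smaller than the $152 fixed cost the firm would lose by shutting down.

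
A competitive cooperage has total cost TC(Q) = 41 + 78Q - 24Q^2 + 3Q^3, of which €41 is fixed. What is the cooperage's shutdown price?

€30 per unit

Short-run supply begins at min AVC. From VC = 78Q - 24Q^2 + 3Q^3, AVC = 78 - 24Q + 3Q^2.
dAVC/dQ = -24 + 6Q = 0 gives Q = 4. min AVC = 78 - 24·4 + 3·4^2 = 30.
For P < €30 the firm produces nothing.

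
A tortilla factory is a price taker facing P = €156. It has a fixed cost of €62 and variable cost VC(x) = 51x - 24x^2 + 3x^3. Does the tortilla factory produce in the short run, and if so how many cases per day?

Produce at x = 7

From TC, MC = TC'(x) = 51 - 48x + 9x^2 and AVC = VC/x = 51 - 24x + 3x^2.
AVC hits its minimum where MC = AVC, at x = 4, giving min AVC = 51 - 24·4 + 3·4^2 = €3.
P = €156 exceeds min AVC = €3, so the firm stays open.
Set P = MC: 156 = 51 - 48x + 9x^2 → -105 - 48x + 9x^2 = 0. The roots are x = -5/3 and x = 7; the profit-maximizing output is on the rising part of MC, so x* = 7.
Check: AVC at x = 7 is €30 ≤ P, so revenue covers variable cost.
Profit = P·x − TC = 156·7 − 272 = €820.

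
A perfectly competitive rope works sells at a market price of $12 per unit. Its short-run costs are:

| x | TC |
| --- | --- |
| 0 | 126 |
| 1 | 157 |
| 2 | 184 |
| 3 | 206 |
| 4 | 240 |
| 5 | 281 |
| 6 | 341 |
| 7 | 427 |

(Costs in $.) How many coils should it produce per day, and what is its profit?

Profit at each row (π = 12x − TC): x=0: -126; x=1: -145; x=2: -160; x=3: -170; x=4: -192; x=5: -221; x=6: -269; x=7: -343.
Profit is highest at x = 0. Equivalently, the lowest AVC in the table is 80/3 ≈ $26.67 at x = 3, and P = $12 falls below it — price never covers variable cost, so the firm shuts down and loses only its fixed cost.

x = 0 (shut down); profit = -$126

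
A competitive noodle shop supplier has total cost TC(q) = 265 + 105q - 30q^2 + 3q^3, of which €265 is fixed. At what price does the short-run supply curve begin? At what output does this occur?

The shutdown price is the minimum of AVC. VC = 105q - 30q^2 + 3q^3, so AVC = 105 - 30q + 3q^2.
At the minimum of AVC, MC = AVC. MC = 105 - 60q + 9q^2; setting MC = AVC gives 6q^2 - 30q = 0, so q = 5. min AVC = 30.
The firm shuts down for any P below €30.

€30 per unit, at q = 5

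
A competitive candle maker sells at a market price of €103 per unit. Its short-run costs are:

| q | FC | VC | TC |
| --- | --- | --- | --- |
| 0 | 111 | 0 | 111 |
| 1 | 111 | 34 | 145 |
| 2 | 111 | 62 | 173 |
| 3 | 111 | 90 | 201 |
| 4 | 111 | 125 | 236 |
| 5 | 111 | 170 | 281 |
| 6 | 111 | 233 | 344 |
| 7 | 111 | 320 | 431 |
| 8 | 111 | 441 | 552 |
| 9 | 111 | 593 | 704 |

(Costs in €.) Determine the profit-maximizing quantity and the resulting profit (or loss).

q = 7; profit = €290

Compute π = P·q − TC at each output: q=0: -111; q=1: -42; q=2: 33; q=3: 108; q=4: 176; q=5: 234; q=6: 274; q=7: 290; q=8: 272; q=9: 223.
Profit is maximized at q = 7. AVC there is 320/7 = €45.71 ≤ P, so producing beats shutting down (which would give -€111).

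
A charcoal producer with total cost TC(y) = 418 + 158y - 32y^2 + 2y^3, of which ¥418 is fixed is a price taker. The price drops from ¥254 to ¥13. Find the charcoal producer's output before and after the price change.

Output falls from 12 to 0 (the firm shuts down)

AVC = 158 - 32y + 2y^2, minimized at y = 8 where min AVC = ¥30. MC = 158 - 64y + 6y^2.
With P = ¥254 above the shutdown price, P = MC gives y = 12.
At P = ¥13 < min AVC = ¥30, price no longer covers variable cost at any output, so the firm shuts down: y = 0.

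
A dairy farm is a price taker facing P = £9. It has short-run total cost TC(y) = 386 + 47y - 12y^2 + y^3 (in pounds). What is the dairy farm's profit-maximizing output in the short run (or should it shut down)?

Shut down

From TC, MC = TC'(y) = 47 - 24y + 3y^2 and AVC = VC/y = 47 - 12y + y^2.
AVC hits its minimum where MC = AVC, at y = 6, giving min AVC = 47 - 12·6 + 6^2 = £11.
Since P = £9 < min AVC = £11, price fails to cover variable cost at any output.
The firm minimizes its loss by shutting down and losing only its fixed cost of £386.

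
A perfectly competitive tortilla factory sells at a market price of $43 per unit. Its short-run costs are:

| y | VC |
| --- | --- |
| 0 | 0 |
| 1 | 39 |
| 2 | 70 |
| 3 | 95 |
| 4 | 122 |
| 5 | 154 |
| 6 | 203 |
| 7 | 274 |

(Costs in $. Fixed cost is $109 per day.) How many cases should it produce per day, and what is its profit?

y = 5; profit = -$48

Tabulate TR − TC: y=0: -109; y=1: -105; y=2: -93; y=3: -75; y=4: -59; y=5: -48; y=6: -54; y=7: -82.
Profit is maximized at y = 5. AVC there is 154/5 = $30.80 ≤ P, so producing beats shutting down (which would give -$109).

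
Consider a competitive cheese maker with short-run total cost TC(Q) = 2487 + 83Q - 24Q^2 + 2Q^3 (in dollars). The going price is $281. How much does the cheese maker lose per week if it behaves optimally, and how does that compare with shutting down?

AVC = 83 - 24Q + 2Q^2; min AVC = $11 at Q = 6. Since P = $281 ≥ min AVC, the firm produces.
With MC = 83 - 48Q + 6Q^2, P = MC on the upward-sloping part at Q* = 11.
TR = 281·11 = 3091. TC = 2487 + 671 = 3158. Profit = 3091 − 3158 = -$67.
Shutting down would mean losing the fixed cost of $2487, so operating at a loss of $67 is better by $2420.

Profit = -$67 at Q = 11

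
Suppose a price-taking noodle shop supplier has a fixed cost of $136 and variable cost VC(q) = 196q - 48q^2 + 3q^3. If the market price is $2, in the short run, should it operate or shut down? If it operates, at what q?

From TC, MC = TC'(q) = 196 - 96q + 9q^2 and AVC = VC/q = 196 - 48q + 3q^2.
The AVC parabola has its vertex at q = 48/6 = 8, where AVC = 196 - 48·8 + 3·8^2 = $4.
With P < min AVC ($2 < $4), every unit sold adds to the loss.
Best response: produce nothing and absorb the $136 fixed cost.

Shut down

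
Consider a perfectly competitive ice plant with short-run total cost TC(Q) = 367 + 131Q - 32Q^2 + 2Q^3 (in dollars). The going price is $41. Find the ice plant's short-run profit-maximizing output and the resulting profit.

Profit = -$43 at Q = 9

AVC = 131 - 32Q + 2Q^2; min AVC = $3 at Q = 8. Since P = $41 ≥ min AVC, the firm produces.
MC = 131 - 64Q + 6Q^2. Setting P = MC and taking the root on the rising branch gives Q* = 9.
TR = 41·9 = 369. TC = 367 + 45 = 412. Profit = 369 − 412 = -$43.
By producing, the firm covers all variable cost plus $324 of fixed cost; shutting down would lose the full $367.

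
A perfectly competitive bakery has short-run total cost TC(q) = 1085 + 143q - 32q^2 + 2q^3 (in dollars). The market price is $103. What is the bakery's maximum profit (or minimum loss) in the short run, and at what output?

Profit = -$285 at q = 10

AVC = 143 - 32q + 2q^2 has its minimum $15 at q = 8; price $103 clears that bar, so the firm operates.
With MC = 143 - 64q + 6q^2, P = MC on the upward-sloping part at q* = 10.
TR = 103·10 = 1030. TC = 1085 + 230 = 1315. Profit = 1030 − 1315 = -$285.
By producing, the firm covers all variable cost plus $800 of fixed cost; shutting down would lose the full $1085.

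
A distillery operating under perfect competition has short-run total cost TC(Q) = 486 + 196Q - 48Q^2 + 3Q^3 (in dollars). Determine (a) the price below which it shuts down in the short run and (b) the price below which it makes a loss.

AVC = 196 - 48Q + 3Q^2; minimized at Q = 8, giving min AVC = $4. That is the shutdown price.
ATC = 486/Q + 196 - 48Q + 3Q^2. Setting dATC/dQ = −486/Q^2 − 48 + 6Q = 0 gives Q = 9 (since 6·9^3 − 48·9^2 = 486).
min ATC = 486/9 + 196 − 48·9 + 3·9^2 = $61. That is the break-even price.
Between these two prices the firm operates at a loss; above $61 it earns a profit.

Shutdown price = $4; break-even price = $61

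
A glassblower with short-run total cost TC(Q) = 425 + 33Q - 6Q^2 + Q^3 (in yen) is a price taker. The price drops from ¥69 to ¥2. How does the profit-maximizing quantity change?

Output falls from 6 to 0 (the firm shuts down)

AVC = 33 - 6Q + Q^2, minimized at Q = 3 where min AVC = ¥24. MC = 33 - 12Q + 3Q^2.
With P = ¥69 above the shutdown price, P = MC gives Q = 6.
At P = ¥2 < min AVC = ¥24, price no longer covers variable cost at any output, so the firm shuts down: Q = 0.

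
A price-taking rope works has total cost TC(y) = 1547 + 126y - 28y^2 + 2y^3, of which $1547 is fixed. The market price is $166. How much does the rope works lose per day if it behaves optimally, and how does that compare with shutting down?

AVC = 126 - 28y + 2y^2 has its minimum $28 at y = 7; price $166 clears that bar, so the firm operates.
With MC = 126 - 56y + 6y^2, P = MC on the upward-sloping part at y* = 10.
TR = 166·10 = 1660. TC = 1547 + 460 = 2007. Profit = 1660 − 2007 = -$347.
Shutting down would mean losing the fixed cost of $1547, so operating at a loss of $347 is better by $1200.

Profit = -$347 at y = 10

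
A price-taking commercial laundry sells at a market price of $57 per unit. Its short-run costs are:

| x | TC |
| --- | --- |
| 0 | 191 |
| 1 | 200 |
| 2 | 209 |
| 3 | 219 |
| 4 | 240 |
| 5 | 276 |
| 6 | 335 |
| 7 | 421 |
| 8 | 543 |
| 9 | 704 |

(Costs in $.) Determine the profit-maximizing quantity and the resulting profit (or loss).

Tabulate TR − TC: x=0: -191; x=1: -143; x=2: -95; x=3: -48; x=4: -12; x=5: 9; x=6: 7; x=7: -22; x=8: -87; x=9: -191.
Profit is maximized at x = 5. AVC there is 85/5 = $17 ≤ P, so producing beats shutting down (which would give -$191).

x = 5; profit = $9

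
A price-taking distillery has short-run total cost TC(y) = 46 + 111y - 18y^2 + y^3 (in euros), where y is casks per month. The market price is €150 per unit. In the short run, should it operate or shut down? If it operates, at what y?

Produce at y = 13

From TC, MC = TC'(y) = 111 - 36y + 3y^2 and AVC = VC/y = 111 - 18y + y^2.
The AVC parabola has its vertex at y = 18/2 = 9, where AVC = 111 - 18·9 + 9^2 = €30.
P = €150 exceeds min AVC = €30, so the firm stays open.
Set P = MC: 150 = 111 - 36y + 3y^2 → -39 - 36y + 3y^2 = 0. The roots are y = -1 and y = 13; the profit-maximizing output is on the rising part of MC, so y* = 13.
Check: AVC at y = 13 is €46 ≤ P, so revenue covers variable cost.
Profit = P·y − TC = 150·13 − 644 = €1306.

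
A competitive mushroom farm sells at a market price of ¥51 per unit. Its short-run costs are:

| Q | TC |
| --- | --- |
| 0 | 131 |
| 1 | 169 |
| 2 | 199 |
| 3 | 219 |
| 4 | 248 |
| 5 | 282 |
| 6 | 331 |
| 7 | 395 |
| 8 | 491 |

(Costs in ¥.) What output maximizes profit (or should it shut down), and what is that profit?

Tabulate TR − TC: Q=0: -131; Q=1: -118; Q=2: -97; Q=3: -66; Q=4: -44; Q=5: -27; Q=6: -25; Q=7: -38; Q=8: -83.
Profit is maximized at Q = 6. AVC there is 200/6 = ¥33.33 ≤ P, so producing beats shutting down (which would give -¥131).

Q = 6; profit = -¥25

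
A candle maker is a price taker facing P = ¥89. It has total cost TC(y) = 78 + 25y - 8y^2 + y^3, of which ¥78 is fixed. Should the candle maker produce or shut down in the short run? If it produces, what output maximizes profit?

Produce at y = 8

From TC, MC = TC'(y) = 25 - 16y + 3y^2 and AVC = VC/y = 25 - 8y + y^2.
The AVC parabola has its vertex at y = 8/2 = 4, where AVC = 25 - 8·4 + 4^2 = ¥9.
Because ¥89 ≥ ¥9, revenue can cover variable cost; the firm operates.
Set P = MC: 89 = 25 - 16y + 3y^2 → -64 - 16y + 3y^2 = 0. The roots are y = -8/3 and y = 8; the profit-maximizing output is on the rising part of MC, so y* = 8.
Check: AVC at y = 8 is ¥25 ≤ P, so revenue covers variable cost.
Profit = P·y − TC = 89·8 − 278 = ¥434.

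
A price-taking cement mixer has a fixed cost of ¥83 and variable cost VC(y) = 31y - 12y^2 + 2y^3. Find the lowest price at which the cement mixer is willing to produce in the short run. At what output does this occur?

¥13 per unit, at y = 3

The firm shuts down when price falls below the minimum of average variable cost. AVC = VC/y = 31 - 12y + 2y^2.
At the minimum of AVC, MC = AVC. MC = 31 - 24y + 6y^2; setting MC = AVC gives 4y^2 - 12y = 0, so y = 3. min AVC = 13.
The firm shuts down for any P below ¥13.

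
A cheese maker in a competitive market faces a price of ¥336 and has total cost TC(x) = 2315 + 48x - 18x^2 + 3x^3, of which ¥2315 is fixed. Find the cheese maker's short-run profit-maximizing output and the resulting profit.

AVC = 48 - 18x + 3x^2 has its minimum ¥21 at x = 3; price ¥336 clears that bar, so the firm operates.
MC = 48 - 36x + 9x^2. Setting P = MC and taking the root on the rising branch gives x* = 8.
TR = 336·8 = 2688. TC = 2315 + 768 = 3083. Profit = 2688 − 3083 = -¥395.
That loss of ¥395 beats the ¥2315 the firm would lose by shutting down; producing recovers ¥1920 of fixed cost.

Profit = -¥395 at x = 8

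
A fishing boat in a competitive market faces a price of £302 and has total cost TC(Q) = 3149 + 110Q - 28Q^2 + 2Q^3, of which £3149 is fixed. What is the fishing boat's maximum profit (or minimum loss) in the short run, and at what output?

Profit = -£269 at Q = 12

AVC = 110 - 28Q + 2Q^2 has its minimum £12 at Q = 7; price £302 clears that bar, so the firm operates.
MC = 110 - 56Q + 6Q^2. Setting P = MC and taking the root on the rising branch gives Q* = 12.
TR = 302·12 = 3624. TC = 3149 + 744 = 3893. Profit = 3624 − 3893 = -£269.
By producing, the firm covers all variable cost plus £2880 of fixed cost; shutting down would lose the full £3149.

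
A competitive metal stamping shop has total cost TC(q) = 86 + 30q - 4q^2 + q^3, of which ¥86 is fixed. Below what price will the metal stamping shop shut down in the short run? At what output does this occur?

Short-run supply begins at min AVC. From VC = 30q - 4q^2 + q^3, AVC = 30 - 4q + q^2.
At the minimum of AVC, MC = AVC. MC = 30 - 8q + 3q^2; setting MC = AVC gives 2q^2 - 4q = 0, so q = 2. min AVC = 26.
The firm shuts down for any P below ¥26.

¥26 per unit, at q = 2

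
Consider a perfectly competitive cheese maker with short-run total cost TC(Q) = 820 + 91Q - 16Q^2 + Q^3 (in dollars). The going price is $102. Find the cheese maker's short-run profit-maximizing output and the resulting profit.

AVC = 91 - 16Q + Q^2; min AVC = $27 at Q = 8. Since P = $102 ≥ min AVC, the firm produces.
With MC = 91 - 32Q + 3Q^2, P = MC on the upward-sloping part at Q* = 11.
TR = 102·11 = 1122. TC = 820 + 396 = 1216. Profit = 1122 − 1216 = -$94.
That loss of $94 beats the $820 the firm would lose by shutting down; producing recovers $726 of fixed cost.

Profit = -$94 at Q = 11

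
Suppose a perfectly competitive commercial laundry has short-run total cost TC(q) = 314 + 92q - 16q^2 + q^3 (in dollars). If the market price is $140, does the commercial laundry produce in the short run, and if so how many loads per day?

Strip out fixed cost: VC = 92q - 16q^2 + q^3. Then AVC = 92 - 16q + q^2 and MC = 92 - 32q + 3q^2.
The AVC parabola has its vertex at q = 16/2 = 8, where AVC = 92 - 16·8 + 8^2 = $28.
Since P = $140 ≥ min AVC = $28, price covers variable cost and the firm should produce.
P = MC gives -48 - 32q + 3q^2 = 0, with roots -4/3 and 12. Take the larger (rising MC): q* = 12.
Check: AVC at q = 12 is $44 ≤ P, so revenue covers variable cost.
Profit = P·q − TC = 140·12 − 842 = $838.

Produce at q = 12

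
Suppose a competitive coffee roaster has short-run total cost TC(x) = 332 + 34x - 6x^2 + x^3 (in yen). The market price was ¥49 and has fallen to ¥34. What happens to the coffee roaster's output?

Output falls from 5 to 4

AVC = 34 - 6x + x^2, minimized at x = 3 where min AVC = ¥25. MC = 34 - 12x + 3x^2.
With P = ¥49 above the shutdown price, P = MC gives x = 5.
At P = ¥34 ≥ min AVC, set P = MC: x = 4. The firm stays open but cuts output.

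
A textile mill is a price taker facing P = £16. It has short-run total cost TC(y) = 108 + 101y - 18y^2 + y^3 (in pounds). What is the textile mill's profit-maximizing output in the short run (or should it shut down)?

Shut down

From TC, MC = TC'(y) = 101 - 36y + 3y^2 and AVC = VC/y = 101 - 18y + y^2.
The AVC parabola has its vertex at y = 18/2 = 9, where AVC = 101 - 18·9 + 9^2 = £20.
P = £16 lies below min AVC = £20; no output level covers variable cost.
The firm minimizes its loss by shutting down and losing only its fixed cost of £108.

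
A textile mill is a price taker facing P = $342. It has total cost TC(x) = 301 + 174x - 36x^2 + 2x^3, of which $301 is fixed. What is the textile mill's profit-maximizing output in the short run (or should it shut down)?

From TC, MC = TC'(x) = 174 - 72x + 6x^2 and AVC = VC/x = 174 - 36x + 2x^2.
AVC hits its minimum where MC = AVC, at x = 9, giving min AVC = 174 - 36·9 + 2·9^2 = $12.
Since P = $342 ≥ min AVC = $12, price covers variable cost and the firm should produce.
Solving P = MC: -168 - 72x + 6x^2 = 0 ⇒ x = -2 or 14. On the upward-sloping branch, x* = 14.
Check: AVC at x = 14 is $62 ≤ P, so revenue covers variable cost.
Profit = P·x − TC = 342·14 − 1169 = $3619.

Produce at x = 14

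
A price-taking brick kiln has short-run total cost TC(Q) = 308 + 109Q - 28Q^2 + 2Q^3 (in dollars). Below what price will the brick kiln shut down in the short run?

The shutdown price is the minimum of AVC. VC = 109Q - 28Q^2 + 2Q^3, so AVC = 109 - 28Q + 2Q^2.
At the minimum of AVC, MC = AVC. MC = 109 - 56Q + 6Q^2; setting MC = AVC gives 4Q^2 - 28Q = 0, so Q = 7. min AVC = 11.
For P < $11 the firm produces nothing.

$11 per unit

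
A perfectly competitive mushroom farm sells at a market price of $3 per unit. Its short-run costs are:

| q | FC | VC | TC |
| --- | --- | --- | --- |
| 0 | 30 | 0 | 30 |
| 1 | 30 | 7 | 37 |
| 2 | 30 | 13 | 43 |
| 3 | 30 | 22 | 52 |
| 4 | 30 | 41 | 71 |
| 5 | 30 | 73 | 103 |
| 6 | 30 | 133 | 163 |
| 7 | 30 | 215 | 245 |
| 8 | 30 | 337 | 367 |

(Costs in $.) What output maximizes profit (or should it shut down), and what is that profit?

Tabulate TR − TC: q=0: -30; q=1: -34; q=2: -37; q=3: -43; q=4: -59; q=5: -88; q=6: -145; q=7: -224; q=8: -343.
Profit is highest at q = 0. Equivalently, the lowest AVC in the table is 13/2 ≈ $6.50 at q = 2, and P = $3 falls below it — price never covers variable cost, so the firm shuts down and loses only its fixed cost.

q = 0 (shut down); profit = -$30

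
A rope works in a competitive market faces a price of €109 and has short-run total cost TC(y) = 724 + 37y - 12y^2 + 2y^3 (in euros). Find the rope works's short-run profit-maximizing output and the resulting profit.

Profit = -€292 at y = 6

AVC = 37 - 12y + 2y^2; min AVC = €19 at y = 3. Since P = €109 ≥ min AVC, the firm produces.
MC = 37 - 24y + 6y^2. Setting P = MC and taking the root on the rising branch gives y* = 6.
TR = 109·6 = 654. TC = 724 + 222 = 946. Profit = 654 − 946 = -€292.
Shutting down would mean losing the fixed cost of €724, so operating at a loss of €292 is better by €432.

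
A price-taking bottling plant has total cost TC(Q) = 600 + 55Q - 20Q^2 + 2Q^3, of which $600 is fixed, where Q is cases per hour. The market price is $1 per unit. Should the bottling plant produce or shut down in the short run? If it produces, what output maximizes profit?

Variable cost is VC = 55Q - 20Q^2 + 2Q^3, so AVC = VC/Q = 55 - 20Q + 2Q^2 and MC = dTC/dQ = 55 - 40Q + 6Q^2.
AVC is minimized where dAVC/dQ = -20 + 4Q = 0, at Q = 5; min AVC = 55 - 20·5 + 2·5^2 = $5.
Since P = $1 < min AVC = $5, price fails to cover variable cost at any output.
Shutting down limits the loss to fixed cost, $600.

Shut down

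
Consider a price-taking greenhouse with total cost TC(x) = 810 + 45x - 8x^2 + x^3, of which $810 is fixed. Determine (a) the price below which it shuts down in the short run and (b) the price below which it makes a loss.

Shutdown price = $29; break-even price = $144

AVC = 45 - 8x + x^2; minimized at x = 4, giving min AVC = $29. That is the shutdown price.
ATC = 810/x + 45 - 8x + x^2. Setting dATC/dx = −810/x^2 − 8 + 2x = 0 gives x = 9 (since 2·9^3 − 8·9^2 = 810).
min ATC = 810/9 + 45 − 8·9 + 9^2 = $144. That is the break-even price.
For $29 ≤ P < $144 the firm produces at a loss; below $29 it shuts down.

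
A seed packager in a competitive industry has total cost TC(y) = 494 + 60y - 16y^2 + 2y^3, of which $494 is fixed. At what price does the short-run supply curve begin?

$28 per unit

Short-run supply begins at min AVC. From VC = 60y - 16y^2 + 2y^3, AVC = 60 - 16y + 2y^2.
At the minimum of AVC, MC = AVC. MC = 60 - 32y + 6y^2; setting MC = AVC gives 4y^2 - 16y = 0, so y = 4. min AVC = 28.
So the shutdown price is $28.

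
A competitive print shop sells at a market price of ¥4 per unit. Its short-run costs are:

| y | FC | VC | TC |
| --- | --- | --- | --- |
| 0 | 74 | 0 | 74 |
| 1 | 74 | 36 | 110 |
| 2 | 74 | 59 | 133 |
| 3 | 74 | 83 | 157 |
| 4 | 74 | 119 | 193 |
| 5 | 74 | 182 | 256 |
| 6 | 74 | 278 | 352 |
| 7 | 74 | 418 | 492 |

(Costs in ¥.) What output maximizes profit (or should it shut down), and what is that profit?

y = 0 (shut down); profit = -¥74

Tabulate TR − TC: y=0: -74; y=1: -106; y=2: -125; y=3: -145; y=4: -177; y=5: -236; y=6: -328; y=7: -464.
Profit is highest at y = 0. Equivalently, the lowest AVC in the table is 83/3 ≈ ¥27.67 at y = 3, and P = ¥4 falls below it — price never covers variable cost, so the firm shuts down and loses only its fixed cost.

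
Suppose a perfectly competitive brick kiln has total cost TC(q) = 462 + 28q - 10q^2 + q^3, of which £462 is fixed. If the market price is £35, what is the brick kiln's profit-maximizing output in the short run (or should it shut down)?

Produce at q = 7

From TC, MC = TC'(q) = 28 - 20q + 3q^2 and AVC = VC/q = 28 - 10q + q^2.
The AVC parabola has its vertex at q = 10/2 = 5, where AVC = 28 - 10·5 + 5^2 = £3.
P = £35 exceeds min AVC = £3, so the firm stays open.
Set P = MC: 35 = 28 - 20q + 3q^2 → -7 - 20q + 3q^2 = 0. The roots are q = -1/3 and q = 7; the profit-maximizing output is on the rising part of MC, so q* = 7.
Check: AVC at q = 7 is £7 ≤ P, so revenue covers variable cost.
Profit = P·q − TC = 35·7 − 511 = -£266, a loss, but smaller than the £462 fixed cost the firm would lose by shutting down.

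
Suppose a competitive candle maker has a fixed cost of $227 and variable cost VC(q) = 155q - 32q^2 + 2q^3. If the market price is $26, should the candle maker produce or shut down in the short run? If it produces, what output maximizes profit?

From TC, MC = TC'(q) = 155 - 64q + 6q^2 and AVC = VC/q = 155 - 32q + 2q^2.
The AVC parabola has its vertex at q = 32/4 = 8, where AVC = 155 - 32·8 + 2·8^2 = $27.
With P < min AVC ($26 < $27), every unit sold adds to the loss.
Shutting down limits the loss to fixed cost, $227.

Shut down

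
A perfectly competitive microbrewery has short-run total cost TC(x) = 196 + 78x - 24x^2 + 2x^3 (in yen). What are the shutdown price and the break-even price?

Shutdown price = ¥6; break-even price = ¥36

Shutdown price = min AVC. AVC = 78 - 24x + 2x^2, with vertex at x = 6 and minimum ¥6.
ATC = 196/x + 78 - 24x + 2x^2. Setting dATC/dx = −196/x^2 − 24 + 4x = 0 gives x = 7 (since 4·7^3 − 24·7^2 = 196).
min ATC = 196/7 + 78 − 24·7 + 2·7^2 = ¥36. That is the break-even price.
Between these two prices the firm operates at a loss; above ¥36 it earns a profit.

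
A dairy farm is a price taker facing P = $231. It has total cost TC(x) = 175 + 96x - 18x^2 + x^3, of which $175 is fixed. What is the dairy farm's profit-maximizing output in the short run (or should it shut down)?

Variable cost is VC = 96x - 18x^2 + x^3, so AVC = VC/x = 96 - 18x + x^2 and MC = dTC/dx = 96 - 36x + 3x^2.
AVC hits its minimum where MC = AVC, at x = 9, giving min AVC = 96 - 18·9 + 9^2 = $15.
Since P = $231 ≥ min AVC = $15, price covers variable cost and the firm should produce.
Set P = MC: 231 = 96 - 36x + 3x^2 → -135 - 36x + 3x^2 = 0. The roots are x = -3 and x = 15; the profit-maximizing output is on the rising part of MC, so x* = 15.
Check: AVC at x = 15 is $51 ≤ P, so revenue covers variable cost.
Profit = P·x − TC = 231·15 − 940 = $2525.

Produce at x = 15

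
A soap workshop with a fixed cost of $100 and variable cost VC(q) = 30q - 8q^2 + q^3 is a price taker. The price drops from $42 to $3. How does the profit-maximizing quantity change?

MC = 30 - 16q + 3q^2; the shutdown threshold is min AVC = $14 (at q = 4).
With P = $42 above the shutdown price, P = MC gives q = 6.
At P = $3 < min AVC = $14, price no longer covers variable cost at any output, so the firm shuts down: q = 0.

Output falls from 6 to 0 (the firm shuts down)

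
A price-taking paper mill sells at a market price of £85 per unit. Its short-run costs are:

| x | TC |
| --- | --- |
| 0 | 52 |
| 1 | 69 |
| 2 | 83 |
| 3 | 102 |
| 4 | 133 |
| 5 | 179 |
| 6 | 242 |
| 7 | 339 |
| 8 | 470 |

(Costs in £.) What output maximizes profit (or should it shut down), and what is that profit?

x = 6; profit = £268

Compute π = P·x − TC at each output: x=0: -52; x=1: 16; x=2: 87; x=3: 153; x=4: 207; x=5: 246; x=6: 268; x=7: 256; x=8: 210.
Profit is maximized at x = 6. AVC there is 190/6 = £31.67 ≤ P, so producing beats shutting down (which would give -£52).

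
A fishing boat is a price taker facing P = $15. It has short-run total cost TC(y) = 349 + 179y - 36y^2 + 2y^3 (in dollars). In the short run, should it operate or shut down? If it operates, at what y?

Shut down

Strip out fixed cost: VC = 179y - 36y^2 + 2y^3. Then AVC = 179 - 36y + 2y^2 and MC = 179 - 72y + 6y^2.
The AVC parabola has its vertex at y = 36/4 = 9, where AVC = 179 - 36·9 + 2·9^2 = $17.
Since P = $15 < min AVC = $17, price fails to cover variable cost at any output.
The firm minimizes its loss by shutting down and losing only its fixed cost of $349.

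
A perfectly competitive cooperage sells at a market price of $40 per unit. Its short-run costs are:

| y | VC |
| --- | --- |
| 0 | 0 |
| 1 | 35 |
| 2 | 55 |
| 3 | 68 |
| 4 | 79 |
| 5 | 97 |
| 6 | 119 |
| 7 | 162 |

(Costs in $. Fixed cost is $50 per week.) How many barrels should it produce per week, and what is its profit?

Tabulate TR − TC: y=0: -50; y=1: -45; y=2: -25; y=3: 2; y=4: 31; y=5: 53; y=6: 71; y=7: 68.
Profit is maximized at y = 6. AVC there is 119/6 = $19.83 ≤ P, so producing beats shutting down (which would give -$50).

y = 6; profit = $71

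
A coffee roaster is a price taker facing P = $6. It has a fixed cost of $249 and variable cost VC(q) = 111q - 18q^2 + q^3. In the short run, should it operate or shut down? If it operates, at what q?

Variable cost is VC = 111q - 18q^2 + q^3, so AVC = VC/q = 111 - 18q + q^2 and MC = dTC/dq = 111 - 36q + 3q^2.
AVC is minimized where dAVC/dq = -18 + 2q = 0, at q = 9; min AVC = 111 - 18·9 + 9^2 = $30.
With P < min AVC ($6 < $30), every unit sold adds to the loss.
Shutting down limits the loss to fixed cost, $249.

Shut down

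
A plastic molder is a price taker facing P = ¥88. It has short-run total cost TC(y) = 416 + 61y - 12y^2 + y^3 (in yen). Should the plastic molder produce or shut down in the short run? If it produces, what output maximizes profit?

From TC, MC = TC'(y) = 61 - 24y + 3y^2 and AVC = VC/y = 61 - 12y + y^2.
AVC hits its minimum where MC = AVC, at y = 6, giving min AVC = 61 - 12·6 + 6^2 = ¥25.
Because ¥88 ≥ ¥25, revenue can cover variable cost; the firm operates.
Set P = MC: 88 = 61 - 24y + 3y^2 → -27 - 24y + 3y^2 = 0. The roots are y = -1 and y = 9; the profit-maximizing output is on the rising part of MC, so y* = 9.
Check: AVC at y = 9 is ¥34 ≤ P, so revenue covers variable cost.
Profit = P·y − TC = 88·9 − 722 = ¥70.

Produce at y = 9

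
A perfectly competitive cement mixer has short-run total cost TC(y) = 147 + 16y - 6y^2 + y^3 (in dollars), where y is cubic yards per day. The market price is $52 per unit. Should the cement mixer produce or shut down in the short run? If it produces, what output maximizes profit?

Produce at y = 6

From TC, MC = TC'(y) = 16 - 12y + 3y^2 and AVC = VC/y = 16 - 6y + y^2.
AVC is minimized where dAVC/dy = -6 + 2y = 0, at y = 3; min AVC = 16 - 6·3 + 3^2 = $7.
Since P = $52 ≥ min AVC = $7, price covers variable cost and the firm should produce.
Solving P = MC: -36 - 12y + 3y^2 = 0 ⇒ y = -2 or 6. On the upward-sloping branch, y* = 6.
Check: AVC at y = 6 is $16 ≤ P, so revenue covers variable cost.
Profit = P·y − TC = 52·6 − 243 = $69.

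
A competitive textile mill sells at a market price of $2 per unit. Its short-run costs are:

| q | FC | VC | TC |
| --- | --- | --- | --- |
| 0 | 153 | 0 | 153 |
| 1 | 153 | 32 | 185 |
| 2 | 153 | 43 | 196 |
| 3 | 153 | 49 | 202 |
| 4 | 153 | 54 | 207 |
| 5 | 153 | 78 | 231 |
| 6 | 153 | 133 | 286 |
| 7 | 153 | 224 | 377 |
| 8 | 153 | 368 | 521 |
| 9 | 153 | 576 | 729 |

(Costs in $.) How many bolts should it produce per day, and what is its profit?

Tabulate TR − TC: q=0: -153; q=1: -183; q=2: -192; q=3: -196; q=4: -199; q=5: -221; q=6: -274; q=7: -363; q=8: -505; q=9: -711.
Profit is highest at q = 0. Equivalently, the lowest AVC in the table is 54/4 ≈ $13.50 at q = 4, and P = $2 falls below it — price never covers variable cost, so the firm shuts down and loses only its fixed cost.

q = 0 (shut down); profit = -$153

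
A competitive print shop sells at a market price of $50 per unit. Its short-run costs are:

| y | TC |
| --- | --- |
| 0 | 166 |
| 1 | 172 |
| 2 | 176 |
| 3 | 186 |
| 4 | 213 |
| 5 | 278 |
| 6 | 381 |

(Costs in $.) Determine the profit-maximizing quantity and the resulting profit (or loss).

y = 4; profit = -$13

Profit at each row (π = 50y − TC): y=0: -166; y=1: -122; y=2: -76; y=3: -36; y=4: -13; y=5: -28; y=6: -81.
Profit is maximized at y = 4. AVC there is 47/4 = $11.75 ≤ P, so producing beats shutting down (which would give -$166).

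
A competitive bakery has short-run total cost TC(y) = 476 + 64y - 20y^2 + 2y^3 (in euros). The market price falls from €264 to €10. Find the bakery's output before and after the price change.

AVC = 64 - 20y + 2y^2, minimized at y = 5 where min AVC = €14. MC = 64 - 40y + 6y^2.
With P = €264 above the shutdown price, P = MC gives y = 10.
At P = €10 < min AVC = €14, price no longer covers variable cost at any output, so the firm shuts down: y = 0.

Output falls from 10 to 0 (the firm shuts down)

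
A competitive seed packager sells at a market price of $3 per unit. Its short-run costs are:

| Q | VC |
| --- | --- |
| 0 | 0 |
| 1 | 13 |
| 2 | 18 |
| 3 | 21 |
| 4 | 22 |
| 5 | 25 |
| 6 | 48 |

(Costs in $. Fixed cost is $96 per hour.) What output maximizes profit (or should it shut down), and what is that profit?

Profit at each row (π = 3Q − TC): Q=0: -96; Q=1: -106; Q=2: -108; Q=3: -108; Q=4: -106; Q=5: -106; Q=6: -126.
Profit is highest at Q = 0. Equivalently, the lowest AVC in the table is 25/5 ≈ $5 at Q = 5, and P = $3 falls below it — price never covers variable cost, so the firm shuts down and loses only its fixed cost.

Q = 0 (shut down); profit = -$96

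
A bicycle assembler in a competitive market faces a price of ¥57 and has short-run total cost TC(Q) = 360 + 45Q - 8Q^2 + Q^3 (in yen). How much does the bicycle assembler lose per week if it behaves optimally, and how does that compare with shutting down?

Profit = -¥216 at Q = 6

AVC = 45 - 8Q + Q^2 has its minimum ¥29 at Q = 4; price ¥57 clears that bar, so the firm operates.
MC = 45 - 16Q + 3Q^2. Setting P = MC and taking the root on the rising branch gives Q* = 6.
TR = 57·6 = 342. TC = 360 + 198 = 558. Profit = 342 − 558 = -¥216.
That loss of ¥216 beats the ¥360 the firm would lose by shutting down; producing recovers ¥144 of fixed cost.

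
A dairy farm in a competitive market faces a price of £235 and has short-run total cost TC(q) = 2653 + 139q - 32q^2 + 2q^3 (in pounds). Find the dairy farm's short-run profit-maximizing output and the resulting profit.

AVC = 139 - 32q + 2q^2 has its minimum £11 at q = 8; price £235 clears that bar, so the firm operates.
MC = 139 - 64q + 6q^2. Setting P = MC and taking the root on the rising branch gives q* = 12.
TR = 235·12 = 2820. TC = 2653 + 516 = 3169. Profit = 2820 − 3169 = -£349.
Shutting down would mean losing the fixed cost of £2653, so operating at a loss of £349 is better by £2304.

Profit = -£349 at q = 12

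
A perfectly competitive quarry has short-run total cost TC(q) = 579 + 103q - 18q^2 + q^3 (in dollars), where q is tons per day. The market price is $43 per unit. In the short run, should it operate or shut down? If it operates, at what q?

From TC, MC = TC'(q) = 103 - 36q + 3q^2 and AVC = VC/q = 103 - 18q + q^2.
AVC is minimized where dAVC/dq = -18 + 2q = 0, at q = 9; min AVC = 103 - 18·9 + 9^2 = $22.
Because $43 ≥ $22, revenue can cover variable cost; the firm operates.
P = MC gives 60 - 36q + 3q^2 = 0, with roots 2 and 10. Take the larger (rising MC): q* = 10.
Check: AVC at q = 10 is $23 ≤ P, so revenue covers variable cost.
Profit = P·q − TC = 43·10 − 809 = -$379, a loss, but smaller than the $579 fixed cost the firm would lose by shutting down.

Produce at q = 10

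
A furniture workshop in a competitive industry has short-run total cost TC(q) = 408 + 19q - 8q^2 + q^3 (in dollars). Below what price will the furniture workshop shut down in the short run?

$3 per unit

The shutdown price is the minimum of AVC. VC = 19q - 8q^2 + q^3, so AVC = 19 - 8q + q^2.
dAVC/dq = -8 + 2q = 0 gives q = 4. min AVC = 19 - 8·4 + 4^2 = 3.
The firm shuts down for any P below $3.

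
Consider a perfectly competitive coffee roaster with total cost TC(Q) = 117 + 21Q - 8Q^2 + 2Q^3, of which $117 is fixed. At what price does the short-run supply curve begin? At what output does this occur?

$13 per unit, at Q = 2

The shutdown price is the minimum of AVC. VC = 21Q - 8Q^2 + 2Q^3, so AVC = 21 - 8Q + 2Q^2.
At the minimum of AVC, MC = AVC. MC = 21 - 16Q + 6Q^2; setting MC = AVC gives 4Q^2 - 8Q = 0, so Q = 2. min AVC = 13.
So the shutdown price is $13.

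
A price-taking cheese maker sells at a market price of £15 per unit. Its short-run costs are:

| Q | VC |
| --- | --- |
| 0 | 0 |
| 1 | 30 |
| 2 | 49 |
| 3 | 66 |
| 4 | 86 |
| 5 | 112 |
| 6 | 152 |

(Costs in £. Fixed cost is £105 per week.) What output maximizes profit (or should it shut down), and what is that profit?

Q = 0 (shut down); profit = -£105

Profit at each row (π = 15Q − TC): Q=0: -105; Q=1: -120; Q=2: -124; Q=3: -126; Q=4: -131; Q=5: -142; Q=6: -167.
Profit is highest at Q = 0. Equivalently, the lowest AVC in the table is 86/4 ≈ £21.50 at Q = 4, and P = £15 falls below it — price never covers variable cost, so the firm shuts down and loses only its fixed cost.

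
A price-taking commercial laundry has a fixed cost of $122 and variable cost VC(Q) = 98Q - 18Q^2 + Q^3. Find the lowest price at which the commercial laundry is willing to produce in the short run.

The firm shuts down when price falls below the minimum of average variable cost. AVC = VC/Q = 98 - 18Q + Q^2.
dAVC/dQ = -18 + 2Q = 0 gives Q = 9. min AVC = 98 - 18·9 + 9^2 = 17.
The firm shuts down for any P below $17.

$17 per unit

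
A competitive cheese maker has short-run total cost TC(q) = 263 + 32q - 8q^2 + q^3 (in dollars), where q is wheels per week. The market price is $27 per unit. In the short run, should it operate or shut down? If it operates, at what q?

Produce at q = 5

Variable cost is VC = 32q - 8q^2 + q^3, so AVC = VC/q = 32 - 8q + q^2 and MC = dTC/dq = 32 - 16q + 3q^2.
The AVC parabola has its vertex at q = 8/2 = 4, where AVC = 32 - 8·4 + 4^2 = $16.
Because $27 ≥ $16, revenue can cover variable cost; the firm operates.
Set P = MC: 27 = 32 - 16q + 3q^2 → 5 - 16q + 3q^2 = 0. The roots are q = 1/3 and q = 5; the profit-maximizing output is on the rising part of MC, so q* = 5.
Check: AVC at q = 5 is $17 ≤ P, so revenue covers variable cost.
Profit = P·q − TC = 27·5 − 348 = -$213, a loss, but smaller than the $263 fixed cost the firm would lose by shutting down.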